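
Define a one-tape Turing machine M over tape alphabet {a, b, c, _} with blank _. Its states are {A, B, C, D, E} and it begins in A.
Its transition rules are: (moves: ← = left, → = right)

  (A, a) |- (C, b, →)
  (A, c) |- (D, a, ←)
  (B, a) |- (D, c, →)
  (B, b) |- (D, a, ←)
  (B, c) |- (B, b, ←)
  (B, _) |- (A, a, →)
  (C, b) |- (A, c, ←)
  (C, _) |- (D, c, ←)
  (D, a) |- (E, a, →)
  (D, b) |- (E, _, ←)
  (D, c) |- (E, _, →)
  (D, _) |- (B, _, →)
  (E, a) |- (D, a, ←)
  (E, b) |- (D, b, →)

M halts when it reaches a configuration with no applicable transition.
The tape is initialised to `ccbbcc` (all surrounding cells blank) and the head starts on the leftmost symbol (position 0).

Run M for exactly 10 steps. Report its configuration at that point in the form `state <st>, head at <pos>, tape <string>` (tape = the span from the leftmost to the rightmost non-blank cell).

state=A head=0 tape=_[c]cbbcc   (A,c)→(D,a,←)
state=D head=-1 tape=[_]acbbcc   (D,_)→(B,_,→)
state=B head=0 tape=_[a]cbbcc   (B,a)→(D,c,→)
state=D head=1 tape=_c[c]bbcc   (D,c)→(E,_,→)
state=E head=2 tape=_c_[b]bcc   (E,b)→(D,b,→)
state=D head=3 tape=_c_b[b]cc   (D,b)→(E,_,←)
state=E head=2 tape=_c_[b]_cc   (E,b)→(D,b,→)
state=D head=3 tape=_c_b[_]cc   (D,_)→(B,_,→)
state=B head=4 tape=_c_b_[c]c   (B,c)→(B,b,←)
state=B head=3 tape=_c_b[_]bc   (B,_)→(A,a,→)
state=A head=4 tape=_c_ba[b]c
After 10 steps: state A, head at 4, tape c_babc.

state A, head at 4, tape c_babc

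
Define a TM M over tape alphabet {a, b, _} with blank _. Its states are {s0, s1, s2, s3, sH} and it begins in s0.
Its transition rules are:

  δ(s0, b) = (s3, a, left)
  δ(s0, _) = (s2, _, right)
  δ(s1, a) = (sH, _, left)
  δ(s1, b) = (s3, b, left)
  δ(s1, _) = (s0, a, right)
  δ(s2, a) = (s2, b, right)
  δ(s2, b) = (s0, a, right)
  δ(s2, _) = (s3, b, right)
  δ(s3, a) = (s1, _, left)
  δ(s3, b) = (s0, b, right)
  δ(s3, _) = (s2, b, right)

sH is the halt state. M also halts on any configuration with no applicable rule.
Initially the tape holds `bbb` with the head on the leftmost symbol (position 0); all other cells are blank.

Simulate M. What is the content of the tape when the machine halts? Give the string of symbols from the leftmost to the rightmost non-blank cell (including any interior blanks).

s0 | _[b]bb   read b → write a, move left, go to s3
s3 | [_]abb   read _ → write b, move right, go to s2
s2 | b[a]bb   read a → write b, move right, go to s2
s2 | bb[b]b   read b → write a, move right, go to s0
s0 | bba[b]   read b → write a, move left, go to s3
s3 | bb[a]a   read a → write _, move left, go to s1
s1 | b[b]_a   read b → write b, move left, go to s3
s3 | [b]b_a   read b → write b, move right, go to s0
s0 | b[b]_a   read b → write a, move left, go to s3
s3 | [b]a_a   read b → write b, move right, go to s0
s0 | b[a]_a
The non-blank tape span at halt is ba_a.

ba_a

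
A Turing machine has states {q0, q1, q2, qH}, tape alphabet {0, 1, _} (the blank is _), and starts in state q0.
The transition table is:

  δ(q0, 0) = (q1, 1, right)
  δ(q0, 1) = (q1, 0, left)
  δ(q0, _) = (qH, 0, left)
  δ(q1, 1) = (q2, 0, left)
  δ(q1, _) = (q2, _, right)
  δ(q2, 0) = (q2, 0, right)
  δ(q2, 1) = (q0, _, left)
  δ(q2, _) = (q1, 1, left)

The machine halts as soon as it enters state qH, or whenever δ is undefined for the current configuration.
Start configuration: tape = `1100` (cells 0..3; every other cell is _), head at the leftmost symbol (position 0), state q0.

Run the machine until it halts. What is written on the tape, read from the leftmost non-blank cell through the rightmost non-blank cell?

q0 | _[1]100_   read 1 → write 0, move left, go to q1
q1 | [_]0100_   read _ → write _, move right, go to q2
q2 | _[0]100_   read 0 → write 0, move right, go to q2
q2 | _0[1]00_   read 1 → write _, move left, go to q0
q0 | _[0]_00_   read 0 → write 1, move right, go to q1
q1 | _1[_]00_   read _ → write _, move right, go to q2
q2 | _1_[0]0_   read 0 → write 0, move right, go to q2
q2 | _1_0[0]_   read 0 → write 0, move right, go to q2
q2 | _1_00[_]   read _ → write 1, move left, go to q1
q1 | _1_0[0]1
The non-blank tape span at halt is 1_001.

1_001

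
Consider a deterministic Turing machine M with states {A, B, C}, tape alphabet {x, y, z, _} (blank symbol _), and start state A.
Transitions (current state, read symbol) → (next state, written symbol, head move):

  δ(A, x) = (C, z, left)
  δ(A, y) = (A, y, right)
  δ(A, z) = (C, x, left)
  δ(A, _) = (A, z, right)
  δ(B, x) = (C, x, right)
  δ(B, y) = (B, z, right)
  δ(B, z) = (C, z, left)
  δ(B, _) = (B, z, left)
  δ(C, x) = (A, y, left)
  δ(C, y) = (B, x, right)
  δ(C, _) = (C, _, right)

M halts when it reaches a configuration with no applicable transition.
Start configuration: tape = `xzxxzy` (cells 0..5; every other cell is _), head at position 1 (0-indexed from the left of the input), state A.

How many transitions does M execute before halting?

27

state=A head=1 tape=__x[z]xxzy   (A,z)→(C,x,left)
state=C head=0 tape=__[x]xxxzy   (C,x)→(A,y,left)
state=A head=-1 tape=_[_]yxxxzy   (A,_)→(A,z,right)
state=A head=0 tape=_z[y]xxxzy   (A,y)→(A,y,right)
state=A head=1 tape=_zy[x]xxzy   (A,x)→(C,z,left)
state=C head=0 tape=_z[y]zxxzy   (C,y)→(B,x,right)
state=B head=1 tape=_zx[z]xxzy   (B,z)→(C,z,left)
state=C head=0 tape=_z[x]zxxzy   (C,x)→(A,y,left)
state=A head=-1 tape=_[z]yzxxzy   (A,z)→(C,x,left)
state=C head=-2 tape=[_]xyzxxzy   (C,_)→(C,_,right)
state=C head=-1 tape=_[x]yzxxzy   (C,x)→(A,y,left)
state=A head=-2 tape=[_]yyzxxzy   (A,_)→(A,z,right)
state=A head=-1 tape=z[y]yzxxzy   (A,y)→(A,y,right)
state=A head=0 tape=zy[y]zxxzy   (A,y)→(A,y,right)
state=A head=1 tape=zyy[z]xxzy   (A,z)→(C,x,left)
state=C head=0 tape=zy[y]xxxzy   (C,y)→(B,x,right)
state=B head=1 tape=zyx[x]xxzy   (B,x)→(C,x,right)
state=C head=2 tape=zyxx[x]xzy   (C,x)→(A,y,left)
state=A head=1 tape=zyx[x]yxzy   (A,x)→(C,z,left)
state=C head=0 tape=zy[x]zyxzy   (C,x)→(A,y,left)
state=A head=-1 tape=z[y]yzyxzy   (A,y)→(A,y,right)
state=A head=0 tape=zy[y]zyxzy   (A,y)→(A,y,right)
state=A head=1 tape=zyy[z]yxzy   (A,z)→(C,x,left)
state=C head=0 tape=zy[y]xyxzy   (C,y)→(B,x,right)
state=B head=1 tape=zyx[x]yxzy   (B,x)→(C,x,right)
state=C head=2 tape=zyxx[y]xzy   (C,y)→(B,x,right)
state=B head=3 tape=zyxxx[x]zy   (B,x)→(C,x,right)
state=C head=4 tape=zyxxxx[z]y
M halts after 27 transitions.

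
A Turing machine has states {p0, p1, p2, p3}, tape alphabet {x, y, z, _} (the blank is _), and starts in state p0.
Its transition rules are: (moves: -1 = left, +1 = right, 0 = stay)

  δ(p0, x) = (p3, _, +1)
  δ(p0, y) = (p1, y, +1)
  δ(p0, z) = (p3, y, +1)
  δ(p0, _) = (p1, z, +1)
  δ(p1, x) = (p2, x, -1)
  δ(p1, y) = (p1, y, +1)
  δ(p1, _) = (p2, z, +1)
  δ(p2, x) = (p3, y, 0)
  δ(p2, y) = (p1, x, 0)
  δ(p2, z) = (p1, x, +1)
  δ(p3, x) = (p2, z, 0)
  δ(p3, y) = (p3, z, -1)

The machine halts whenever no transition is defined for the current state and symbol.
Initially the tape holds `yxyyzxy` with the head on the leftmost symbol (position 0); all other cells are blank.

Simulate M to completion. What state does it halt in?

p2

state=p0 head=0 tape=_[y]xyyzxy   (p0,y)→(p1,y,+1)
state=p1 head=1 tape=_y[x]yyzxy   (p1,x)→(p2,x,-1)
state=p2 head=0 tape=_[y]xyyzxy   (p2,y)→(p1,x,0)
state=p1 head=0 tape=_[x]xyyzxy   (p1,x)→(p2,x,-1)
state=p2 head=-1 tape=[_]xxyyzxy
No transition is defined for (p2, _); M halts in state p2.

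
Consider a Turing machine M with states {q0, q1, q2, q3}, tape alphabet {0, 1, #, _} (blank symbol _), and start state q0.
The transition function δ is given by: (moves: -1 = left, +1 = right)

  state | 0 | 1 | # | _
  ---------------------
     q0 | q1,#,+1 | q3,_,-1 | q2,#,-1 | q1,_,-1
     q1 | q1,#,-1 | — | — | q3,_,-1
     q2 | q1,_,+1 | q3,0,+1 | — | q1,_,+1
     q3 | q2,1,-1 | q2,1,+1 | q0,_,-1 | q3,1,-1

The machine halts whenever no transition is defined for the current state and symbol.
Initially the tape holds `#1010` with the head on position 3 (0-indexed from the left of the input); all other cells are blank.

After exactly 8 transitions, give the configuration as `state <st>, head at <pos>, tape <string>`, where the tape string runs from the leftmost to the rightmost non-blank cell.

q0 | #10[1]0   read 1 → write _, move -1, go to q3
q3 | #1[0]_0   read 0 → write 1, move -1, go to q2
q2 | #[1]1_0   read 1 → write 0, move +1, go to q3
q3 | #0[1]_0   read 1 → write 1, move +1, go to q2
q2 | #01[_]0   read _ → write _, move +1, go to q1
q1 | #01_[0]   read 0 → write #, move -1, go to q1
q1 | #01[_]#   read _ → write _, move -1, go to q3
q3 | #0[1]_#   read 1 → write 1, move +1, go to q2
q2 | #01[_]#
After 8 steps: state q2, head at 3, tape #01_#.

state q2, head at 3, tape #01_#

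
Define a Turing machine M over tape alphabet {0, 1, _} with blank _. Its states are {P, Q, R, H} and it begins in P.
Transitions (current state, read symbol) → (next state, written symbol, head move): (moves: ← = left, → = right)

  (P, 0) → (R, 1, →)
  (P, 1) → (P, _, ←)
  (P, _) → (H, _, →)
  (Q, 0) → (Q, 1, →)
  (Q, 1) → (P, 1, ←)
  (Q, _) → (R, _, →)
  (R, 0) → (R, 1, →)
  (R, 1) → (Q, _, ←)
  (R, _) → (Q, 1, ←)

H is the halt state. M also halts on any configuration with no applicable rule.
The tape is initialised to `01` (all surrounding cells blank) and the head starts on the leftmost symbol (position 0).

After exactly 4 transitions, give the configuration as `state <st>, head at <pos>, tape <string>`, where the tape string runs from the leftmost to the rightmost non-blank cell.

state=P head=0 tape=_[0]1   (P,0)→(R,1,→)
state=R head=1 tape=_1[1]   (R,1)→(Q,_,←)
state=Q head=0 tape=_[1]_   (Q,1)→(P,1,←)
state=P head=-1 tape=[_]1_   (P,_)→(H,_,→)
state=H head=0 tape=_[1]_
After 4 steps: state H, head at 0, tape 1.

state H, head at 0, tape 1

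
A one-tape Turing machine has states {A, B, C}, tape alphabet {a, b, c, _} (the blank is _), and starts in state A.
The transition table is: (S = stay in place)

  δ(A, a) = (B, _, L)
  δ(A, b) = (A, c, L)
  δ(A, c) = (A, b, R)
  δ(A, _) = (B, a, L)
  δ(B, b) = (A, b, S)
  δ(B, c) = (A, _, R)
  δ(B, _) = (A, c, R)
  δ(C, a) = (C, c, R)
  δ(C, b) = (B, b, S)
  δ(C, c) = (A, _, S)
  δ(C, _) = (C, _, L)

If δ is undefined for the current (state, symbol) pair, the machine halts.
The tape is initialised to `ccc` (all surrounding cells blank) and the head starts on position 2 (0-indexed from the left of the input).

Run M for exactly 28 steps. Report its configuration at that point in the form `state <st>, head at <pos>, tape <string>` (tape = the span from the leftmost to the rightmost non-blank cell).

state A, head at -1, tape caccca

state=A head=2 tape=__cc[c]_   (A,c)→(A,b,R)
state=A head=3 tape=__ccb[_]   (A,_)→(B,a,L)
state=B head=2 tape=__cc[b]a   (B,b)→(A,b,S)
state=A head=2 tape=__cc[b]a   (A,b)→(A,c,L)
state=A head=1 tape=__c[c]ca   (A,c)→(A,b,R)
state=A head=2 tape=__cb[c]a   (A,c)→(A,b,R)
state=A head=3 tape=__cbb[a]   (A,a)→(B,_,L)
state=B head=2 tape=__cb[b]_   (B,b)→(A,b,S)
state=A head=2 tape=__cb[b]_   (A,b)→(A,c,L)
state=A head=1 tape=__c[b]c_   (A,b)→(A,c,L)
state=A head=0 tape=__[c]cc_   (A,c)→(A,b,R)
state=A head=1 tape=__b[c]c_   (A,c)→(A,b,R)
state=A head=2 tape=__bb[c]_   (A,c)→(A,b,R)
state=A head=3 tape=__bbb[_]   (A,_)→(B,a,L)
state=B head=2 tape=__bb[b]a   (B,b)→(A,b,S)
state=A head=2 tape=__bb[b]a   (A,b)→(A,c,L)
state=A head=1 tape=__b[b]ca   (A,b)→(A,c,L)
state=A head=0 tape=__[b]cca   (A,b)→(A,c,L)
state=A head=-1 tape=_[_]ccca   (A,_)→(B,a,L)
state=B head=-2 tape=[_]accca   (B,_)→(A,c,R)
state=A head=-1 tape=c[a]ccca   (A,a)→(B,_,L)
state=B head=-2 tape=[c]_ccca   (B,c)→(A,_,R)
state=A head=-1 tape=_[_]ccca   (A,_)→(B,a,L)
state=B head=-2 tape=[_]accca   (B,_)→(A,c,R)
state=A head=-1 tape=c[a]ccca   (A,a)→(B,_,L)
state=B head=-2 tape=[c]_ccca   (B,c)→(A,_,R)
state=A head=-1 tape=_[_]ccca   (A,_)→(B,a,L)
state=B head=-2 tape=[_]accca   (B,_)→(A,c,R)
state=A head=-1 tape=c[a]ccca
After 28 steps: state A, head at -1, tape caccca.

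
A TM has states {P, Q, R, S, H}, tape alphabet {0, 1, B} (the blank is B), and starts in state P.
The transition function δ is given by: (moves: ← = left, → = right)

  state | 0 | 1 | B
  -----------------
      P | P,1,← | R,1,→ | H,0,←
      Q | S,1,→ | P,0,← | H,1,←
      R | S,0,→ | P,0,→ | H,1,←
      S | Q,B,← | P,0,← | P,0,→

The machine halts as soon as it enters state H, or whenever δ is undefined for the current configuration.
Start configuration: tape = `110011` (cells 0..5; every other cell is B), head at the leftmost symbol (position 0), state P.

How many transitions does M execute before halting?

state=P head=0 tape=[1]10011B   (P,1)→(R,1,→)
state=R head=1 tape=1[1]0011B   (R,1)→(P,0,→)
state=P head=2 tape=10[0]011B   (P,0)→(P,1,←)
state=P head=1 tape=1[0]1011B   (P,0)→(P,1,←)
state=P head=0 tape=[1]11011B   (P,1)→(R,1,→)
state=R head=1 tape=1[1]1011B   (R,1)→(P,0,→)
state=P head=2 tape=10[1]011B   (P,1)→(R,1,→)
state=R head=3 tape=101[0]11B   (R,0)→(S,0,→)
state=S head=4 tape=1010[1]1B   (S,1)→(P,0,←)
state=P head=3 tape=101[0]01B   (P,0)→(P,1,←)
state=P head=2 tape=10[1]101B   (P,1)→(R,1,→)
state=R head=3 tape=101[1]01B   (R,1)→(P,0,→)
state=P head=4 tape=1010[0]1B   (P,0)→(P,1,←)
state=P head=3 tape=101[0]11B   (P,0)→(P,1,←)
state=P head=2 tape=10[1]111B   (P,1)→(R,1,→)
state=R head=3 tape=101[1]11B   (R,1)→(P,0,→)
state=P head=4 tape=1010[1]1B   (P,1)→(R,1,→)
state=R head=5 tape=10101[1]B   (R,1)→(P,0,→)
state=P head=6 tape=101010[B]   (P,B)→(H,0,←)
state=H head=5 tape=10101[0]0
M halts after 19 transitions.

19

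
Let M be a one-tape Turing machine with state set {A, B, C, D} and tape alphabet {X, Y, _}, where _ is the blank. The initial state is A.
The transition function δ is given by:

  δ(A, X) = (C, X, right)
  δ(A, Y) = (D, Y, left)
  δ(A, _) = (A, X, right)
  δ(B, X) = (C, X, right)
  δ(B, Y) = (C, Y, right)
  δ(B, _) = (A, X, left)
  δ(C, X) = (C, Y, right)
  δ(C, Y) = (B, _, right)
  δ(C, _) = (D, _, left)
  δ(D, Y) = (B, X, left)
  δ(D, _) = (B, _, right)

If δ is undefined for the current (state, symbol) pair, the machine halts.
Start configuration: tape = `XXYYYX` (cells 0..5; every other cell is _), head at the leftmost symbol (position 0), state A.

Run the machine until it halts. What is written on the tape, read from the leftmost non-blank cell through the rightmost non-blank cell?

XY_Y_X

state=A head=0 tape=[X]XYYYX_   (A,X)→(C,X,right)
state=C head=1 tape=X[X]YYYX_   (C,X)→(C,Y,right)
state=C head=2 tape=XY[Y]YYX_   (C,Y)→(B,_,right)
state=B head=3 tape=XY_[Y]YX_   (B,Y)→(C,Y,right)
state=C head=4 tape=XY_Y[Y]X_   (C,Y)→(B,_,right)
state=B head=5 tape=XY_Y_[X]_   (B,X)→(C,X,right)
state=C head=6 tape=XY_Y_X[_]   (C,_)→(D,_,left)
state=D head=5 tape=XY_Y_[X]_
The non-blank tape span at halt is XY_Y_X.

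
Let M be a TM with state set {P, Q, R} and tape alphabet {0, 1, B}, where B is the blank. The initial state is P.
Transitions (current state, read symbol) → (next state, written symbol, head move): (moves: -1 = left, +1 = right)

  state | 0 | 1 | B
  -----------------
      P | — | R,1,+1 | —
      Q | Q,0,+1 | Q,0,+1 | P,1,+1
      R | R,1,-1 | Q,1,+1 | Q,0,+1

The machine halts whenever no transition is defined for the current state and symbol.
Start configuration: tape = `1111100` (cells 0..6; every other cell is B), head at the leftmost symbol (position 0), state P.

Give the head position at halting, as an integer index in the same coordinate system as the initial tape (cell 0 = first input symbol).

8

P | [1]111100BB   read 1 → write 1, move +1, go to R
R | 1[1]11100BB   read 1 → write 1, move +1, go to Q
Q | 11[1]1100BB   read 1 → write 0, move +1, go to Q
Q | 110[1]100BB   read 1 → write 0, move +1, go to Q
Q | 1100[1]00BB   read 1 → write 0, move +1, go to Q
Q | 11000[0]0BB   read 0 → write 0, move +1, go to Q
Q | 110000[0]BB   read 0 → write 0, move +1, go to Q
Q | 1100000[B]B   read B → write 1, move +1, go to P
P | 11000001[B]
At halt the head is at cell 8.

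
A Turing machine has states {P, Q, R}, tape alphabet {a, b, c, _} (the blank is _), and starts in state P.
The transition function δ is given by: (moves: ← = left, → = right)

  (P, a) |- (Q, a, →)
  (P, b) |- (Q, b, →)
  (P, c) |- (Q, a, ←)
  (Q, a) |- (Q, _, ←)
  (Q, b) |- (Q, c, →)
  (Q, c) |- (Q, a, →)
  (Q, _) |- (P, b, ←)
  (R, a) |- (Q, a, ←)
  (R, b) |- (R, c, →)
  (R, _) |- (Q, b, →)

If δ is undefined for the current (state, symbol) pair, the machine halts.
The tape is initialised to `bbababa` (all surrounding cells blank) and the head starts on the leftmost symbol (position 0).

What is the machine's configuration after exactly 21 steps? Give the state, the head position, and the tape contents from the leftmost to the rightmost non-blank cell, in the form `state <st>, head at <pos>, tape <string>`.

state Q, head at 5, tape bacacaab

state=P head=0 tape=[b]bababa_   (P,b)→(Q,b,→)
state=Q head=1 tape=b[b]ababa_   (Q,b)→(Q,c,→)
state=Q head=2 tape=bc[a]baba_   (Q,a)→(Q,_,←)
state=Q head=1 tape=b[c]_baba_   (Q,c)→(Q,a,→)
state=Q head=2 tape=ba[_]baba_   (Q,_)→(P,b,←)
state=P head=1 tape=b[a]bbaba_   (P,a)→(Q,a,→)
state=Q head=2 tape=ba[b]baba_   (Q,b)→(Q,c,→)
state=Q head=3 tape=bac[b]aba_   (Q,b)→(Q,c,→)
state=Q head=4 tape=bacc[a]ba_   (Q,a)→(Q,_,←)
state=Q head=3 tape=bac[c]_ba_   (Q,c)→(Q,a,→)
state=Q head=4 tape=baca[_]ba_   (Q,_)→(P,b,←)
state=P head=3 tape=bac[a]bba_   (P,a)→(Q,a,→)
state=Q head=4 tape=baca[b]ba_   (Q,b)→(Q,c,→)
state=Q head=5 tape=bacac[b]a_   (Q,b)→(Q,c,→)
state=Q head=6 tape=bacacc[a]_   (Q,a)→(Q,_,←)
state=Q head=5 tape=bacac[c]__   (Q,c)→(Q,a,→)
state=Q head=6 tape=bacaca[_]_   (Q,_)→(P,b,←)
state=P head=5 tape=bacac[a]b_   (P,a)→(Q,a,→)
state=Q head=6 tape=bacaca[b]_   (Q,b)→(Q,c,→)
state=Q head=7 tape=bacacac[_]   (Q,_)→(P,b,←)
state=P head=6 tape=bacaca[c]b   (P,c)→(Q,a,←)
state=Q head=5 tape=bacac[a]ab
After 21 steps: state Q, head at 5, tape bacacaab.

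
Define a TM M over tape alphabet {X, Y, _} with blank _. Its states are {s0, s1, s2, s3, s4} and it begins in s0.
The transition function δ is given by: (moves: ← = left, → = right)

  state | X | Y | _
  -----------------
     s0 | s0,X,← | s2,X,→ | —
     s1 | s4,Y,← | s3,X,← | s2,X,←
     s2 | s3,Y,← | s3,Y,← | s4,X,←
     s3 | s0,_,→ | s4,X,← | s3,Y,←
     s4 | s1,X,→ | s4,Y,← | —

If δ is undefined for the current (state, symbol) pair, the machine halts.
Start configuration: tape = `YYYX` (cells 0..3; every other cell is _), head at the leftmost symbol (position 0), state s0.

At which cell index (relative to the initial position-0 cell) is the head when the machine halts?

state=s0 head=0 tape=[Y]YYX_   (s0,Y)→(s2,X,→)
state=s2 head=1 tape=X[Y]YX_   (s2,Y)→(s3,Y,←)
state=s3 head=0 tape=[X]YYX_   (s3,X)→(s0,_,→)
state=s0 head=1 tape=_[Y]YX_   (s0,Y)→(s2,X,→)
state=s2 head=2 tape=_X[Y]X_   (s2,Y)→(s3,Y,←)
state=s3 head=1 tape=_[X]YX_   (s3,X)→(s0,_,→)
state=s0 head=2 tape=__[Y]X_   (s0,Y)→(s2,X,→)
state=s2 head=3 tape=__X[X]_   (s2,X)→(s3,Y,←)
state=s3 head=2 tape=__[X]Y_   (s3,X)→(s0,_,→)
state=s0 head=3 tape=___[Y]_   (s0,Y)→(s2,X,→)
state=s2 head=4 tape=___X[_]   (s2,_)→(s4,X,←)
state=s4 head=3 tape=___[X]X   (s4,X)→(s1,X,→)
state=s1 head=4 tape=___X[X]   (s1,X)→(s4,Y,←)
state=s4 head=3 tape=___[X]Y   (s4,X)→(s1,X,→)
state=s1 head=4 tape=___X[Y]   (s1,Y)→(s3,X,←)
state=s3 head=3 tape=___[X]X   (s3,X)→(s0,_,→)
state=s0 head=4 tape=____[X]   (s0,X)→(s0,X,←)
state=s0 head=3 tape=___[_]X
At halt the head is at cell 3.

3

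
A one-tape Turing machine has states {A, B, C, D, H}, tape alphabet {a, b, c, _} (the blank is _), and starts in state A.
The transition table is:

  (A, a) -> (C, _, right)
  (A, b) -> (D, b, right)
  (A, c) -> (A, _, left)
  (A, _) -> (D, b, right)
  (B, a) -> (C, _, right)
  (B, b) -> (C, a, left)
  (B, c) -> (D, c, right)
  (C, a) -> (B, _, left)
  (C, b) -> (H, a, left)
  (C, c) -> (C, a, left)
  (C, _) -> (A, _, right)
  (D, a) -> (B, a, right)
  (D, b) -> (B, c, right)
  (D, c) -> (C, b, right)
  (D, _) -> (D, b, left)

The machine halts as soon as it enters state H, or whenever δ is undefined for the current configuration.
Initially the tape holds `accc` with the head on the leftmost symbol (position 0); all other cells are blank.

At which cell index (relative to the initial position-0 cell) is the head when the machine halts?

5

state=A head=0 tape=[a]ccc___   (A,a)→(C,_,right)
state=C head=1 tape=_[c]cc___   (C,c)→(C,a,left)
state=C head=0 tape=[_]acc___   (C,_)→(A,_,right)
state=A head=1 tape=_[a]cc___   (A,a)→(C,_,right)
state=C head=2 tape=__[c]c___   (C,c)→(C,a,left)
state=C head=1 tape=_[_]ac___   (C,_)→(A,_,right)
state=A head=2 tape=__[a]c___   (A,a)→(C,_,right)
state=C head=3 tape=___[c]___   (C,c)→(C,a,left)
state=C head=2 tape=__[_]a___   (C,_)→(A,_,right)
state=A head=3 tape=___[a]___   (A,a)→(C,_,right)
state=C head=4 tape=____[_]__   (C,_)→(A,_,right)
state=A head=5 tape=_____[_]_   (A,_)→(D,b,right)
state=D head=6 tape=_____b[_]   (D,_)→(D,b,left)
state=D head=5 tape=_____[b]b   (D,b)→(B,c,right)
state=B head=6 tape=_____c[b]   (B,b)→(C,a,left)
state=C head=5 tape=_____[c]a   (C,c)→(C,a,left)
state=C head=4 tape=____[_]aa   (C,_)→(A,_,right)
state=A head=5 tape=_____[a]a   (A,a)→(C,_,right)
state=C head=6 tape=______[a]   (C,a)→(B,_,left)
state=B head=5 tape=_____[_]_
At halt the head is at cell 5.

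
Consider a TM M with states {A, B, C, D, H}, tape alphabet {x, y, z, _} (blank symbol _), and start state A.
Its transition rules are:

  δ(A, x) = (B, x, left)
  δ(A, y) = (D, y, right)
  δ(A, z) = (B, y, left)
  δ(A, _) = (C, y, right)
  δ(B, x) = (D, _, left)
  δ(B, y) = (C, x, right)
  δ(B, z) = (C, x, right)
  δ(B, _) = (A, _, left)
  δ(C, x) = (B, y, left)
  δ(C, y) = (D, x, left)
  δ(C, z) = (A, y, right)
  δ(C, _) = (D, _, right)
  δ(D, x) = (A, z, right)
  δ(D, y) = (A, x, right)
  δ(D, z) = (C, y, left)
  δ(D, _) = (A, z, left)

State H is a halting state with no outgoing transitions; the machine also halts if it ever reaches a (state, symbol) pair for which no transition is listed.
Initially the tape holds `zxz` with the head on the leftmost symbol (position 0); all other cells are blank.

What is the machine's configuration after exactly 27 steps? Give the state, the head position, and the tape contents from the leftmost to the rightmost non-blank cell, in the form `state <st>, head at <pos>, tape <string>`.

A | ____[z]xz   read z → write y, move left, go to B
B | ___[_]yxz   read _ → write _, move left, go to A
A | __[_]_yxz   read _ → write y, move right, go to C
C | __y[_]yxz   read _ → write _, move right, go to D
D | __y_[y]xz   read y → write x, move right, go to A
A | __y_x[x]z   read x → write x, move left, go to B
B | __y_[x]xz   read x → write _, move left, go to D
D | __y[_]_xz   read _ → write z, move left, go to A
A | __[y]z_xz   read y → write y, move right, go to D
D | __y[z]_xz   read z → write y, move left, go to C
C | __[y]y_xz   read y → write x, move left, go to D
D | _[_]xy_xz   read _ → write z, move left, go to A
A | [_]zxy_xz   read _ → write y, move right, go to C
C | y[z]xy_xz   read z → write y, move right, go to A
A | yy[x]y_xz   read x → write x, move left, go to B
B | y[y]xy_xz   read y → write x, move right, go to C
C | yx[x]y_xz   read x → write y, move left, go to B
B | y[x]yy_xz   read x → write _, move left, go to D
D | [y]_yy_xz   read y → write x, move right, go to A
A | x[_]yy_xz   read _ → write y, move right, go to C
C | xy[y]y_xz   read y → write x, move left, go to D
D | x[y]xy_xz   read y → write x, move right, go to A
A | xx[x]y_xz   read x → write x, move left, go to B
B | x[x]xy_xz   read x → write _, move left, go to D
D | [x]_xy_xz   read x → write z, move right, go to A
A | z[_]xy_xz   read _ → write y, move right, go to C
C | zy[x]y_xz   read x → write y, move left, go to B
B | z[y]yy_xz
After 27 steps: state B, head at -3, tape zyyy_xz.

state B, head at -3, tape zyyy_xz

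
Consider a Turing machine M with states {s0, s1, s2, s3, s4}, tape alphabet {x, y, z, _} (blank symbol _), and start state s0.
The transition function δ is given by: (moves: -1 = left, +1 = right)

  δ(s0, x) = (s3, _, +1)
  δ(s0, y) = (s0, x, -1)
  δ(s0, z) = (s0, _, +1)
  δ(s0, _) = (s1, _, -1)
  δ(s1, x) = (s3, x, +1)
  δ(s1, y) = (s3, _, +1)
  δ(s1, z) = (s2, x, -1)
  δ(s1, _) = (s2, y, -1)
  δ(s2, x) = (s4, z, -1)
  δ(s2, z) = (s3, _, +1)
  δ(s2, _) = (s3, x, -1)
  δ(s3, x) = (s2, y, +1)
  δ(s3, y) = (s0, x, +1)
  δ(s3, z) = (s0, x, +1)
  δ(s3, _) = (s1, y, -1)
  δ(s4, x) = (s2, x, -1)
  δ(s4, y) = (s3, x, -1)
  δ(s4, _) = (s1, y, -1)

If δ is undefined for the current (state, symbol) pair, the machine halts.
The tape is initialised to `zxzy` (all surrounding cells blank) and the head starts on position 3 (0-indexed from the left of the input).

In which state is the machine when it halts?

s2

s0 | zxz[y]_   read y → write x, move -1, go to s0
s0 | zx[z]x_   read z → write _, move +1, go to s0
s0 | zx_[x]_   read x → write _, move +1, go to s3
s3 | zx__[_]   read _ → write y, move -1, go to s1
s1 | zx_[_]y   read _ → write y, move -1, go to s2
s2 | zx[_]yy   read _ → write x, move -1, go to s3
s3 | z[x]xyy   read x → write y, move +1, go to s2
s2 | zy[x]yy   read x → write z, move -1, go to s4
s4 | z[y]zyy   read y → write x, move -1, go to s3
s3 | [z]xzyy   read z → write x, move +1, go to s0
s0 | x[x]zyy   read x → write _, move +1, go to s3
s3 | x_[z]yy   read z → write x, move +1, go to s0
s0 | x_x[y]y   read y → write x, move -1, go to s0
s0 | x_[x]xy   read x → write _, move +1, go to s3
s3 | x__[x]y   read x → write y, move +1, go to s2
s2 | x__y[y]
No transition is defined for (s2, y); M halts in state s2.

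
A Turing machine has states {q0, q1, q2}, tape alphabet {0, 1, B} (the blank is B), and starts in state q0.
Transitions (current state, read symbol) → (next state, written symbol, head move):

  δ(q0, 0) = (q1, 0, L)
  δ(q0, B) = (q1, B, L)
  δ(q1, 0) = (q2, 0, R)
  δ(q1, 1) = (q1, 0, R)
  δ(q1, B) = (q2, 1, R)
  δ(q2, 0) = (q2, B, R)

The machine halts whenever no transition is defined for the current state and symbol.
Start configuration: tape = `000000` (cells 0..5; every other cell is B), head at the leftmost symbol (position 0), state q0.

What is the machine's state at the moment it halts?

q2

state=q0 head=0 tape=B[0]00000B   (q0,0)→(q1,0,L)
state=q1 head=-1 tape=[B]000000B   (q1,B)→(q2,1,R)
state=q2 head=0 tape=1[0]00000B   (q2,0)→(q2,B,R)
state=q2 head=1 tape=1B[0]0000B   (q2,0)→(q2,B,R)
state=q2 head=2 tape=1BB[0]000B   (q2,0)→(q2,B,R)
state=q2 head=3 tape=1BBB[0]00B   (q2,0)→(q2,B,R)
state=q2 head=4 tape=1BBBB[0]0B   (q2,0)→(q2,B,R)
state=q2 head=5 tape=1BBBBB[0]B   (q2,0)→(q2,B,R)
state=q2 head=6 tape=1BBBBBB[B]
No transition is defined for (q2, B); M halts in state q2.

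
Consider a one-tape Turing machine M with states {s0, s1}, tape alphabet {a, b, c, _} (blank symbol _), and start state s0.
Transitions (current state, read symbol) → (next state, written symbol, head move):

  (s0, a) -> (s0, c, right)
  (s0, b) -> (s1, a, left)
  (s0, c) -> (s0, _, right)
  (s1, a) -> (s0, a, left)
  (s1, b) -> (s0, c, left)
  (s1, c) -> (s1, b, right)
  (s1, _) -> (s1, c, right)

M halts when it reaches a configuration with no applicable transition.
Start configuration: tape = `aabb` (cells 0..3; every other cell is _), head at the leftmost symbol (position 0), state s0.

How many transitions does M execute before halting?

32

state=s0 head=0 tape=_[a]abb_   (s0,a)→(s0,c,right)
state=s0 head=1 tape=_c[a]bb_   (s0,a)→(s0,c,right)
state=s0 head=2 tape=_cc[b]b_   (s0,b)→(s1,a,left)
state=s1 head=1 tape=_c[c]ab_   (s1,c)→(s1,b,right)
state=s1 head=2 tape=_cb[a]b_   (s1,a)→(s0,a,left)
state=s0 head=1 tape=_c[b]ab_   (s0,b)→(s1,a,left)
state=s1 head=0 tape=_[c]aab_   (s1,c)→(s1,b,right)
state=s1 head=1 tape=_b[a]ab_   (s1,a)→(s0,a,left)
state=s0 head=0 tape=_[b]aab_   (s0,b)→(s1,a,left)
state=s1 head=-1 tape=[_]aaab_   (s1,_)→(s1,c,right)
state=s1 head=0 tape=c[a]aab_   (s1,a)→(s0,a,left)
state=s0 head=-1 tape=[c]aaab_   (s0,c)→(s0,_,right)
state=s0 head=0 tape=_[a]aab_   (s0,a)→(s0,c,right)
state=s0 head=1 tape=_c[a]ab_   (s0,a)→(s0,c,right)
state=s0 head=2 tape=_cc[a]b_   (s0,a)→(s0,c,right)
state=s0 head=3 tape=_ccc[b]_   (s0,b)→(s1,a,left)
state=s1 head=2 tape=_cc[c]a_   (s1,c)→(s1,b,right)
state=s1 head=3 tape=_ccb[a]_   (s1,a)→(s0,a,left)
state=s0 head=2 tape=_cc[b]a_   (s0,b)→(s1,a,left)
state=s1 head=1 tape=_c[c]aa_   (s1,c)→(s1,b,right)
state=s1 head=2 tape=_cb[a]a_   (s1,a)→(s0,a,left)
state=s0 head=1 tape=_c[b]aa_   (s0,b)→(s1,a,left)
state=s1 head=0 tape=_[c]aaa_   (s1,c)→(s1,b,right)
state=s1 head=1 tape=_b[a]aa_   (s1,a)→(s0,a,left)
state=s0 head=0 tape=_[b]aaa_   (s0,b)→(s1,a,left)
state=s1 head=-1 tape=[_]aaaa_   (s1,_)→(s1,c,right)
state=s1 head=0 tape=c[a]aaa_   (s1,a)→(s0,a,left)
state=s0 head=-1 tape=[c]aaaa_   (s0,c)→(s0,_,right)
state=s0 head=0 tape=_[a]aaa_   (s0,a)→(s0,c,right)
state=s0 head=1 tape=_c[a]aa_   (s0,a)→(s0,c,right)
state=s0 head=2 tape=_cc[a]a_   (s0,a)→(s0,c,right)
state=s0 head=3 tape=_ccc[a]_   (s0,a)→(s0,c,right)
state=s0 head=4 tape=_cccc[_]
M halts after 32 transitions.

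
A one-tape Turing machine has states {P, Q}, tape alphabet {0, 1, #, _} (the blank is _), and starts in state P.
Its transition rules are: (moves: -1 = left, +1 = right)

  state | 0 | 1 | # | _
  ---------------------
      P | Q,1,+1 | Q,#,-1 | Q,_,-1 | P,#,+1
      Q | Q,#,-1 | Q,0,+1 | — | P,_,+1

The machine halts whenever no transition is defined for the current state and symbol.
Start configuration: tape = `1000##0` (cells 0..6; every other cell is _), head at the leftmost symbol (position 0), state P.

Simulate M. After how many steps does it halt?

8

P | _[1]000##0   read 1 → write #, move -1, go to Q
Q | [_]#000##0   read _ → write _, move +1, go to P
P | _[#]000##0   read # → write _, move -1, go to Q
Q | [_]_000##0   read _ → write _, move +1, go to P
P | _[_]000##0   read _ → write #, move +1, go to P
P | _#[0]00##0   read 0 → write 1, move +1, go to Q
Q | _#1[0]0##0   read 0 → write #, move -1, go to Q
Q | _#[1]#0##0   read 1 → write 0, move +1, go to Q
Q | _#0[#]0##0
M halts after 8 transitions.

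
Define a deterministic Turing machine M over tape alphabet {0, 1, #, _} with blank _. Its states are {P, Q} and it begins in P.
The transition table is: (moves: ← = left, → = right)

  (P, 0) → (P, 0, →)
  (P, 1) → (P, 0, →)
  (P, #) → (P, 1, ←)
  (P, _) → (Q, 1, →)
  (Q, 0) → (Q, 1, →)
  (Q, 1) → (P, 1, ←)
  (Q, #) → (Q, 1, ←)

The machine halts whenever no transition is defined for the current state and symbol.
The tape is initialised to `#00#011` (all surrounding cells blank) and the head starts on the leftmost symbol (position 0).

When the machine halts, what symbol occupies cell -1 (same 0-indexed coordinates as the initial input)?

0

state=P head=0 tape=_[#]00#011__   (P,#)→(P,1,←)
state=P head=-1 tape=[_]100#011__   (P,_)→(Q,1,→)
state=Q head=0 tape=1[1]00#011__   (Q,1)→(P,1,←)
state=P head=-1 tape=[1]100#011__   (P,1)→(P,0,→)
state=P head=0 tape=0[1]00#011__   (P,1)→(P,0,→)
state=P head=1 tape=00[0]0#011__   (P,0)→(P,0,→)
state=P head=2 tape=000[0]#011__   (P,0)→(P,0,→)
state=P head=3 tape=0000[#]011__   (P,#)→(P,1,←)
state=P head=2 tape=000[0]1011__   (P,0)→(P,0,→)
state=P head=3 tape=0000[1]011__   (P,1)→(P,0,→)
state=P head=4 tape=00000[0]11__   (P,0)→(P,0,→)
state=P head=5 tape=000000[1]1__   (P,1)→(P,0,→)
state=P head=6 tape=0000000[1]__   (P,1)→(P,0,→)
state=P head=7 tape=00000000[_]_   (P,_)→(Q,1,→)
state=Q head=8 tape=000000001[_]
Cell -1 holds 0 when M halts.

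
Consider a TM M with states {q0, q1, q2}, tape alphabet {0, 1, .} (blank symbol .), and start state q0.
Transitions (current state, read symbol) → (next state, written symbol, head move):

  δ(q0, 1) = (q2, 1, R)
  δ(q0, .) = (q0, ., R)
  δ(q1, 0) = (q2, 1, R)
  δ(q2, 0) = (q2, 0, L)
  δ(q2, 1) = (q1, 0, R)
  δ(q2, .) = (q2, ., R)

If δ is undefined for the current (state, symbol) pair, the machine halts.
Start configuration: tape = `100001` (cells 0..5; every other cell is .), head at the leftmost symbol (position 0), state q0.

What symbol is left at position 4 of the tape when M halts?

1

q0 | [1]00001.   read 1 → write 1, move R, go to q2
q2 | 1[0]0001.   read 0 → write 0, move L, go to q2
q2 | [1]00001.   read 1 → write 0, move R, go to q1
q1 | 0[0]0001.   read 0 → write 1, move R, go to q2
q2 | 01[0]001.   read 0 → write 0, move L, go to q2
q2 | 0[1]0001.   read 1 → write 0, move R, go to q1
q1 | 00[0]001.   read 0 → write 1, move R, go to q2
q2 | 001[0]01.   read 0 → write 0, move L, go to q2
q2 | 00[1]001.   read 1 → write 0, move R, go to q1
q1 | 000[0]01.   read 0 → write 1, move R, go to q2
q2 | 0001[0]1.   read 0 → write 0, move L, go to q2
q2 | 000[1]01.   read 1 → write 0, move R, go to q1
q1 | 0000[0]1.   read 0 → write 1, move R, go to q2
q2 | 00001[1].   read 1 → write 0, move R, go to q1
q1 | 000010[.]
Cell 4 holds 1 when M halts.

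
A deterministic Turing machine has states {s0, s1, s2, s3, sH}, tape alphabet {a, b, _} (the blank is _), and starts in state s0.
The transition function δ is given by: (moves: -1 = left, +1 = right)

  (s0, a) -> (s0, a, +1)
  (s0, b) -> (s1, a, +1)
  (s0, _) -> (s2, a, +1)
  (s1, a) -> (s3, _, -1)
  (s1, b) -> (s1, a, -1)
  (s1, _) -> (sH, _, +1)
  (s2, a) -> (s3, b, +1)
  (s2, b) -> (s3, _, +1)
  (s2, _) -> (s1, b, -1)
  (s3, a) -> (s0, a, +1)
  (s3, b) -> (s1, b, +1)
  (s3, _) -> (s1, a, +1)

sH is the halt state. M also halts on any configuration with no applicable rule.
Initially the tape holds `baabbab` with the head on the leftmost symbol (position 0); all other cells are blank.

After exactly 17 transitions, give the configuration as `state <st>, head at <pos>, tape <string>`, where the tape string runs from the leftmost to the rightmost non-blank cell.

s0 | [b]aabbab_   read b → write a, move +1, go to s1
s1 | a[a]abbab_   read a → write _, move -1, go to s3
s3 | [a]_abbab_   read a → write a, move +1, go to s0
s0 | a[_]abbab_   read _ → write a, move +1, go to s2
s2 | aa[a]bbab_   read a → write b, move +1, go to s3
s3 | aab[b]bab_   read b → write b, move +1, go to s1
s1 | aabb[b]ab_   read b → write a, move -1, go to s1
s1 | aab[b]aab_   read b → write a, move -1, go to s1
s1 | aa[b]aaab_   read b → write a, move -1, go to s1
s1 | a[a]aaaab_   read a → write _, move -1, go to s3
s3 | [a]_aaaab_   read a → write a, move +1, go to s0
s0 | a[_]aaaab_   read _ → write a, move +1, go to s2
s2 | aa[a]aaab_   read a → write b, move +1, go to s3
s3 | aab[a]aab_   read a → write a, move +1, go to s0
s0 | aaba[a]ab_   read a → write a, move +1, go to s0
s0 | aabaa[a]b_   read a → write a, move +1, go to s0
s0 | aabaaa[b]_   read b → write a, move +1, go to s1
s1 | aabaaaa[_]
After 17 steps: state s1, head at 7, tape aabaaaa.

state s1, head at 7, tape aabaaaa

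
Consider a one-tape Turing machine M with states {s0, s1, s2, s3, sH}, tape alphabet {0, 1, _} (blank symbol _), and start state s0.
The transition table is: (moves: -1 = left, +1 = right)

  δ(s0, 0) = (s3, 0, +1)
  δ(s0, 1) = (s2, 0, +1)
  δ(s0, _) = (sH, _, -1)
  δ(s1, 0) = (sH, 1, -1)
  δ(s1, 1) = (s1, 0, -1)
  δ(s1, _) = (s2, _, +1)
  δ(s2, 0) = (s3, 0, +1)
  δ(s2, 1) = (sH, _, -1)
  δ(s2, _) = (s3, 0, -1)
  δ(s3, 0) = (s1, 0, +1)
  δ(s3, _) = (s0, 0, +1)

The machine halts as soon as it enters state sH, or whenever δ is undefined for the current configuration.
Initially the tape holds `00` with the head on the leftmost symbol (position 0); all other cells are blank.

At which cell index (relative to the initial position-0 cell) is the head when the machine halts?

4

s0 | [0]0____   read 0 → write 0, move +1, go to s3
s3 | 0[0]____   read 0 → write 0, move +1, go to s1
s1 | 00[_]___   read _ → write _, move +1, go to s2
s2 | 00_[_]__   read _ → write 0, move -1, go to s3
s3 | 00[_]0__   read _ → write 0, move +1, go to s0
s0 | 000[0]__   read 0 → write 0, move +1, go to s3
s3 | 0000[_]_   read _ → write 0, move +1, go to s0
s0 | 00000[_]   read _ → write _, move -1, go to sH
sH | 0000[0]_
At halt the head is at cell 4.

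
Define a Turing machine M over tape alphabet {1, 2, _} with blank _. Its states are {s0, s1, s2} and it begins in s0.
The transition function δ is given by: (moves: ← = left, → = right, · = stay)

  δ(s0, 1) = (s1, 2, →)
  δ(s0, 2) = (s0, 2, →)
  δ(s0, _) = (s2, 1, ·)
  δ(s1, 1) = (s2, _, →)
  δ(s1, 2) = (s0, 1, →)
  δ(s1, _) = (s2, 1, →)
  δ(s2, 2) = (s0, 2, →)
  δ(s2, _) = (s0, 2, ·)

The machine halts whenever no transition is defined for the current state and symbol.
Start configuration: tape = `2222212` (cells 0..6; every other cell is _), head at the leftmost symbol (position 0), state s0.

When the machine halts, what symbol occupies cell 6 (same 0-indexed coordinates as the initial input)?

state=s0 head=0 tape=[2]222212_   (s0,2)→(s0,2,→)
state=s0 head=1 tape=2[2]22212_   (s0,2)→(s0,2,→)
state=s0 head=2 tape=22[2]2212_   (s0,2)→(s0,2,→)
state=s0 head=3 tape=222[2]212_   (s0,2)→(s0,2,→)
state=s0 head=4 tape=2222[2]12_   (s0,2)→(s0,2,→)
state=s0 head=5 tape=22222[1]2_   (s0,1)→(s1,2,→)
state=s1 head=6 tape=222222[2]_   (s1,2)→(s0,1,→)
state=s0 head=7 tape=2222221[_]   (s0,_)→(s2,1,·)
state=s2 head=7 tape=2222221[1]
Cell 6 holds 1 when M halts.

1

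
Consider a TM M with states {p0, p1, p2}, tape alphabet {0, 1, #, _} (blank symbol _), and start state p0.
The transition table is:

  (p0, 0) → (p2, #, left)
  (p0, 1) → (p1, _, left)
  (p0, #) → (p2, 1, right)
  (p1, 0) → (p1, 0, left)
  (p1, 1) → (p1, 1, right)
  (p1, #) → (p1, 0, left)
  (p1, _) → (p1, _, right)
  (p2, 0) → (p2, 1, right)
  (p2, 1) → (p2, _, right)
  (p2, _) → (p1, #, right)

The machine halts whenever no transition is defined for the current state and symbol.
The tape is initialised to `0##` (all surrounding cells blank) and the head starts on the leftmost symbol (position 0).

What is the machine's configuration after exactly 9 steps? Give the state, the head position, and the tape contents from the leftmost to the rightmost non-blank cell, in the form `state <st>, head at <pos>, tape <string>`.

state p1, head at -1, tape 00##

p0 | __[0]##   read 0 → write #, move left, go to p2
p2 | _[_]###   read _ → write #, move right, go to p1
p1 | _#[#]##   read # → write 0, move left, go to p1
p1 | _[#]0##   read # → write 0, move left, go to p1
p1 | [_]00##   read _ → write _, move right, go to p1
p1 | _[0]0##   read 0 → write 0, move left, go to p1
p1 | [_]00##   read _ → write _, move right, go to p1
p1 | _[0]0##   read 0 → write 0, move left, go to p1
p1 | [_]00##   read _ → write _, move right, go to p1
p1 | _[0]0##
After 9 steps: state p1, head at -1, tape 00##.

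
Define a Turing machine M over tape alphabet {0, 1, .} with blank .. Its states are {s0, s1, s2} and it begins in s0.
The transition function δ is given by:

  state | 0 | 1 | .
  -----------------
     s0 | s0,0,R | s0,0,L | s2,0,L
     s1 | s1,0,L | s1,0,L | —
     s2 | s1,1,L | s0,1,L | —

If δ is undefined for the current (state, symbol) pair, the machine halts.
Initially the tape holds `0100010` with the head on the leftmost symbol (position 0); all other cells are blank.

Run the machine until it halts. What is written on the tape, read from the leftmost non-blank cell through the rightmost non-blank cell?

state=s0 head=0 tape=.[0]100010.   (s0,0)→(s0,0,R)
state=s0 head=1 tape=.0[1]00010.   (s0,1)→(s0,0,L)
state=s0 head=0 tape=.[0]000010.   (s0,0)→(s0,0,R)
state=s0 head=1 tape=.0[0]00010.   (s0,0)→(s0,0,R)
state=s0 head=2 tape=.00[0]0010.   (s0,0)→(s0,0,R)
state=s0 head=3 tape=.000[0]010.   (s0,0)→(s0,0,R)
state=s0 head=4 tape=.0000[0]10.   (s0,0)→(s0,0,R)
state=s0 head=5 tape=.00000[1]0.   (s0,1)→(s0,0,L)
state=s0 head=4 tape=.0000[0]00.   (s0,0)→(s0,0,R)
state=s0 head=5 tape=.00000[0]0.   (s0,0)→(s0,0,R)
state=s0 head=6 tape=.000000[0].   (s0,0)→(s0,0,R)
state=s0 head=7 tape=.0000000[.]   (s0,.)→(s2,0,L)
state=s2 head=6 tape=.000000[0]0   (s2,0)→(s1,1,L)
state=s1 head=5 tape=.00000[0]10   (s1,0)→(s1,0,L)
state=s1 head=4 tape=.0000[0]010   (s1,0)→(s1,0,L)
state=s1 head=3 tape=.000[0]0010   (s1,0)→(s1,0,L)
state=s1 head=2 tape=.00[0]00010   (s1,0)→(s1,0,L)
state=s1 head=1 tape=.0[0]000010   (s1,0)→(s1,0,L)
state=s1 head=0 tape=.[0]0000010   (s1,0)→(s1,0,L)
state=s1 head=-1 tape=[.]00000010
The non-blank tape span at halt is 00000010.

00000010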